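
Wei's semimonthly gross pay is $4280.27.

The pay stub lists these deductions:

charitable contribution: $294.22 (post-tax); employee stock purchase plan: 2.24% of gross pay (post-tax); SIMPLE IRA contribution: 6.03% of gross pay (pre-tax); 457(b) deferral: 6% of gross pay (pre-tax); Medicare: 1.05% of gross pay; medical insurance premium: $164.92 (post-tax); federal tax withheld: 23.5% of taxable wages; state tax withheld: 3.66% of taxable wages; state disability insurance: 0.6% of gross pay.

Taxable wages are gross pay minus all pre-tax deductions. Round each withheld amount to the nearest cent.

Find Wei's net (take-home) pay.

$2117.04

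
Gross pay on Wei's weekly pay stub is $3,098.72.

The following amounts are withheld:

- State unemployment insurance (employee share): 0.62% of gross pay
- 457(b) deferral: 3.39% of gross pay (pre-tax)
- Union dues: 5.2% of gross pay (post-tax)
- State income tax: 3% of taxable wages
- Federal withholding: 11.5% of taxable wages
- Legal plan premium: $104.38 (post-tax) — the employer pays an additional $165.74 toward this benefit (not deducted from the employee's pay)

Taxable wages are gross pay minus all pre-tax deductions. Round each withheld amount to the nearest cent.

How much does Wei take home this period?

457(b) deferral: $3,098.72 × 0.0339 = $105.05
Taxable wages = $3,098.72 − $105.05 = $2,993.67
Federal withholding: $2,993.67 × 0.115 = $344.27
State income tax: $2,993.67 × 0.03 = $89.81
State unemployment insurance (employee share): $3,098.72 × 0.0062 = $19.21
Union dues: $3,098.72 × 0.052 = $161.13
Legal plan premium: $104.38
(Employer's $165.74 toward legal plan premium is not withheld from the employee.)
Total deductions = $105.05 + $344.27 + $89.81 + $19.21 + $161.13 + $104.38 = $823.85
Net pay = $3,098.72 − $823.85 = $2,274.87

$2,274.87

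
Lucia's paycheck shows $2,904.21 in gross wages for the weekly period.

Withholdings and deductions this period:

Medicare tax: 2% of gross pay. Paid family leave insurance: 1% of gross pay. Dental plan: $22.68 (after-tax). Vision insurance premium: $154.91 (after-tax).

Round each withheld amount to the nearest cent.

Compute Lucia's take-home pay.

Paid family leave insurance: $2,904.21 × 0.01 = $29.04
Medicare tax: $2,904.21 × 0.02 = $58.08
Vision insurance premium: $154.91
Dental plan: $22.68
Total deductions = $29.04 + $58.08 + $154.91 + $22.68 = $264.71
Net pay = $2,904.21 − $264.71 = $2,639.50

$2,639.50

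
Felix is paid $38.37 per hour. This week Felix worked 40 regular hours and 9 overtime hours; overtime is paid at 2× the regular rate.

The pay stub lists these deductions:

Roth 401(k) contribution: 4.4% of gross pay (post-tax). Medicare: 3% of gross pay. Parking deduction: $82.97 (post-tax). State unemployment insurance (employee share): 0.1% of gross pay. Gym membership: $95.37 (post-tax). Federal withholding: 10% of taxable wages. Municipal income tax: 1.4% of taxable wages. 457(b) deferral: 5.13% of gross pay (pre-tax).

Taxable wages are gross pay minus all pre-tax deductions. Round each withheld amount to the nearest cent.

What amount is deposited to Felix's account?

Regular pay: 40 × $38.37 = $1,534.80
Overtime pay: 9 × $38.37 × 2 = $690.66
Gross pay = $1,534.80 + $690.66 = $2,225.46
457(b) deferral: $2,225.46 × 0.0513 = $114.17
Taxable wages = $2,225.46 − $114.17 = $2,111.29
Municipal income tax: $2,111.29 × 0.014 = $29.56
Federal withholding: $2,111.29 × 0.1 = $211.13
Medicare: $2,225.46 × 0.03 = $66.76
State unemployment insurance (employee share): $2,225.46 × 0.001 = $2.23
Roth 401(k) contribution: $2,225.46 × 0.044 = $97.92
Gym membership: $95.37
Parking deduction: $82.97
Total deductions = $114.17 + $29.56 + $211.13 + $66.76 + $2.23 + $97.92 + $95.37 + $82.97 = $700.11
Net pay = $2,225.46 − $700.11 = $1,525.35

$1,525.35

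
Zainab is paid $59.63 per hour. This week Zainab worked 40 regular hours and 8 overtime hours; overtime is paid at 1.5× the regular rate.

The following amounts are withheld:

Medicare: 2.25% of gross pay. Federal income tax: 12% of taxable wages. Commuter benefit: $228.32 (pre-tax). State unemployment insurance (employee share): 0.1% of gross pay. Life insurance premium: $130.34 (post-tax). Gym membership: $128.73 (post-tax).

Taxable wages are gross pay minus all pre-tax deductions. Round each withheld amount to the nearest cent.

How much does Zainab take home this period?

$2195.81

Regular pay: 40 × $59.63 = $2385.20
Overtime pay: 8 × $59.63 × 1.5 = $715.56
Gross pay = $2385.20 + $715.56 = $3100.76
Commuter benefit: $228.32
Taxable wages = $3100.76 − $228.32 = $2872.44
Federal income tax: $2872.44 × 0.12 = $344.69
Medicare: $3100.76 × 0.0225 = $69.77
State unemployment insurance (employee share): $3100.76 × 0.001 = $3.10
Life insurance premium: $130.34
Gym membership: $128.73
Total deductions = $228.32 + $344.69 + $69.77 + $3.10 + $130.34 + $128.73 = $904.95
Net pay = $3100.76 − $904.95 = $2195.81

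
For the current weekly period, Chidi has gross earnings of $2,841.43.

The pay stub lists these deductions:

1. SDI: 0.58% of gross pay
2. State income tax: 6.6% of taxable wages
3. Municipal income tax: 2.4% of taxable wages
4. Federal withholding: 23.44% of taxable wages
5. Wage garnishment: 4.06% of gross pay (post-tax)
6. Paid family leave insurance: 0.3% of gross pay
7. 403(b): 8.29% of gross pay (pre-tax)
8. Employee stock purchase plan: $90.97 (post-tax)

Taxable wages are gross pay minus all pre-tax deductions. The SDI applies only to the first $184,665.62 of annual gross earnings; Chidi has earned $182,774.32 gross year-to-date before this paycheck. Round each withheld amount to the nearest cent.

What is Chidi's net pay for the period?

403(b): $2,841.43 × 0.0829 = $235.55
Taxable wages = $2,841.43 − $235.55 = $2,605.88
Municipal income tax: $2,605.88 × 0.024 = $62.54
State income tax: $2,605.88 × 0.066 = $171.99
Federal withholding: $2,605.88 × 0.2344 = $610.82
SDI: only $184,665.62 − $182,774.32 = $1,891.30 of this check is subject → $1,891.30 × 0.0058 = $10.97
Paid family leave insurance: $2,841.43 × 0.003 = $8.52
Employee stock purchase plan: $90.97
Wage garnishment: $2,841.43 × 0.0406 = $115.36
Total deductions = $235.55 + $62.54 + $171.99 + $610.82 + $10.97 + $8.52 + $90.97 + $115.36 = $1,306.72
Net pay = $2,841.43 − $1,306.72 = $1,534.71

$1,534.71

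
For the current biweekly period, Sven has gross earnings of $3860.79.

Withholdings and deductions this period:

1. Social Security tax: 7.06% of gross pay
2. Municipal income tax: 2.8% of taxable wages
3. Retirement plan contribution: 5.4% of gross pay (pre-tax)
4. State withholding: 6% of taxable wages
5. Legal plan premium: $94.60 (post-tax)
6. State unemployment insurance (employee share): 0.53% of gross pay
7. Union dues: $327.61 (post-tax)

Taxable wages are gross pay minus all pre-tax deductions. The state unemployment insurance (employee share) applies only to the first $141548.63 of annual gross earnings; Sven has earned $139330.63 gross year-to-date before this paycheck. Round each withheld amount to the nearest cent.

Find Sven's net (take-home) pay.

Retirement plan contribution: $3860.79 × 0.054 = $208.48
Taxable wages = $3860.79 − $208.48 = $3652.31
Municipal income tax: $3652.31 × 0.028 = $102.26
State withholding: $3652.31 × 0.06 = $219.14
State unemployment insurance (employee share): only $141548.63 − $139330.63 = $2218.00 of this check is subject → $2218.00 × 0.0053 = $11.76
Social Security tax: $3860.79 × 0.0706 = $272.57
Union dues: $327.61
Legal plan premium: $94.60
Total deductions = $208.48 + $102.26 + $219.14 + $11.76 + $272.57 + $327.61 + $94.60 = $1236.42
Net pay = $3860.79 − $1236.42 = $2624.37

$2624.37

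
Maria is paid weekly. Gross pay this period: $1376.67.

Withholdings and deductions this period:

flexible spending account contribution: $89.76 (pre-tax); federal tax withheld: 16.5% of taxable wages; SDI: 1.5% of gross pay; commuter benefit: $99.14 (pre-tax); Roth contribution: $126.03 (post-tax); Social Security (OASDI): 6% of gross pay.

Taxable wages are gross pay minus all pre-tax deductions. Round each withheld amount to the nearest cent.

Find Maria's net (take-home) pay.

Flexible spending account contribution: $89.76
Commuter benefit: $99.14
Pre-tax total = $89.76 + $99.14 = $188.90
Taxable wages = $1376.67 − $188.90 = $1187.77
Federal tax withheld: $1187.77 × 0.165 = $195.98
SDI: $1376.67 × 0.015 = $20.65
Social Security (OASDI): $1376.67 × 0.06 = $82.60
Roth contribution: $126.03
Total deductions = $89.76 + $99.14 + $195.98 + $20.65 + $82.60 + $126.03 = $614.16
Net pay = $1376.67 − $614.16 = $762.51

$762.51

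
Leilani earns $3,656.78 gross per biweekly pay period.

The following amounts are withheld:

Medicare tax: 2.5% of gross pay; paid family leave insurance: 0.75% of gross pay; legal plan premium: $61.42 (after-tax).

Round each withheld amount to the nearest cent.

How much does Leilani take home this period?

$3,476.51

Medicare tax: $3,656.78 × 0.025 = $91.42
Paid family leave insurance: $3,656.78 × 0.0075 = $27.43
Legal plan premium: $61.42
Total deductions = $91.42 + $27.43 + $61.42 = $180.27
Net pay = $3,656.78 − $180.27 = $3,476.51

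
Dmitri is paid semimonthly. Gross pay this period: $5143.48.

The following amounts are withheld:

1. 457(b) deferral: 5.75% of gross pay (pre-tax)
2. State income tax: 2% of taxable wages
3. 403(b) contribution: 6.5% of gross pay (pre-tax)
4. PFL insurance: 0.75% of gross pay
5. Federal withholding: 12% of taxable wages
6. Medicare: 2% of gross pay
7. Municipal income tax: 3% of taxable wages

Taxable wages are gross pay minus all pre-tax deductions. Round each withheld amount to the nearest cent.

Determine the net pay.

403(b) contribution: $5143.48 × 0.065 = $334.33
457(b) deferral: $5143.48 × 0.0575 = $295.75
Pre-tax total = $334.33 + $295.75 = $630.08
Taxable wages = $5143.48 − $630.08 = $4513.40
State income tax: $4513.40 × 0.02 = $90.27
Federal withholding: $4513.40 × 0.12 = $541.61
Municipal income tax: $4513.40 × 0.03 = $135.40
PFL insurance: $5143.48 × 0.0075 = $38.58
Medicare: $5143.48 × 0.02 = $102.87
Total deductions = $334.33 + $295.75 + $90.27 + $541.61 + $135.40 + $38.58 + $102.87 = $1538.81
Net pay = $5143.48 − $1538.81 = $3604.67

$3604.67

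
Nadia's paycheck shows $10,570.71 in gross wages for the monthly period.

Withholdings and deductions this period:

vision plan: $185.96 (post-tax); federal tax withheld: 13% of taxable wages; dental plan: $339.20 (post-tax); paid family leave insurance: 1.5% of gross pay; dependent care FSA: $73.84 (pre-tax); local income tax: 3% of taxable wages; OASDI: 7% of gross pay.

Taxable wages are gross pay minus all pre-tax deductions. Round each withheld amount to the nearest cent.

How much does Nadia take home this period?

Dependent care FSA: $73.84
Taxable wages = $10,570.71 − $73.84 = $10,496.87
Local income tax: $10,496.87 × 0.03 = $314.91
Federal tax withheld: $10,496.87 × 0.13 = $1,364.59
Paid family leave insurance: $10,570.71 × 0.015 = $158.56
OASDI: $10,570.71 × 0.07 = $739.95
Vision plan: $185.96
Dental plan: $339.20
Total deductions = $73.84 + $314.91 + $1,364.59 + $158.56 + $739.95 + $185.96 + $339.20 = $3,177.01
Net pay = $10,570.71 − $3,177.01 = $7,393.70

$7,393.70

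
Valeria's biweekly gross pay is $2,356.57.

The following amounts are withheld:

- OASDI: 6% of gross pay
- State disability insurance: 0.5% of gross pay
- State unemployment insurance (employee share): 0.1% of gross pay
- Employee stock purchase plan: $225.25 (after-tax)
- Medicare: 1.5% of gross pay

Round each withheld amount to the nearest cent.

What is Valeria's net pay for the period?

$1,940.44

State disability insurance: $2,356.57 × 0.005 = $11.78
OASDI: $2,356.57 × 0.06 = $141.39
Medicare: $2,356.57 × 0.015 = $35.35
State unemployment insurance (employee share): $2,356.57 × 0.001 = $2.36
Employee stock purchase plan: $225.25
Total deductions = $11.78 + $141.39 + $35.35 + $2.36 + $225.25 = $416.13
Net pay = $2,356.57 − $416.13 = $1,940.44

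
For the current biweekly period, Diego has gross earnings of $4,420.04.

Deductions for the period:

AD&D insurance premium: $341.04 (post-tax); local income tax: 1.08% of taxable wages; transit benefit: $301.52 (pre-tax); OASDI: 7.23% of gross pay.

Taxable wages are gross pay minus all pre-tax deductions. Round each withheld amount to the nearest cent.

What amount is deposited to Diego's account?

$3,413.43

Transit benefit: $301.52
Taxable wages = $4,420.04 − $301.52 = $4,118.52
Local income tax: $4,118.52 × 0.0108 = $44.48
OASDI: $4,420.04 × 0.0723 = $319.57
AD&D insurance premium: $341.04
Total deductions = $301.52 + $44.48 + $319.57 + $341.04 = $1,006.61
Net pay = $4,420.04 − $1,006.61 = $3,413.43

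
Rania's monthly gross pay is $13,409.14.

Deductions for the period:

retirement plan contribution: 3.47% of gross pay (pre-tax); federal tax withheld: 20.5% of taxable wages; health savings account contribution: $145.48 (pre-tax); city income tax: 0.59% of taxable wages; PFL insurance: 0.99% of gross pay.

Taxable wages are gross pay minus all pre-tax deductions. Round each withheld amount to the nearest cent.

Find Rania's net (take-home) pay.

Health savings account contribution: $145.48
Retirement plan contribution: $13,409.14 × 0.0347 = $465.30
Pre-tax total = $145.48 + $465.30 = $610.78
Taxable wages = $13,409.14 − $610.78 = $12,798.36
City income tax: $12,798.36 × 0.0059 = $75.51
Federal tax withheld: $12,798.36 × 0.205 = $2,623.66
PFL insurance: $13,409.14 × 0.0099 = $132.75
Total deductions = $145.48 + $465.30 + $75.51 + $2,623.66 + $132.75 = $3,442.70
Net pay = $13,409.14 − $3,442.70 = $9,966.44

$9,966.44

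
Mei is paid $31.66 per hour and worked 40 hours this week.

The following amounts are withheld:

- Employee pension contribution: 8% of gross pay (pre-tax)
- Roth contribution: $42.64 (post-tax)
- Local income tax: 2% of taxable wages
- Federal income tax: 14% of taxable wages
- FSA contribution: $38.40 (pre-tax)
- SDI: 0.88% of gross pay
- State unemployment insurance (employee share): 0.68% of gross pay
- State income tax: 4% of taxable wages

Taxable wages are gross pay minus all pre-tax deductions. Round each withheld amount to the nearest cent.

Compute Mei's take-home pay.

Gross pay: 40 × $31.66 = $1,266.40
Employee pension contribution: $1,266.40 × 0.08 = $101.31
FSA contribution: $38.40
Pre-tax total = $101.31 + $38.40 = $139.71
Taxable wages = $1,266.40 − $139.71 = $1,126.69
State income tax: $1,126.69 × 0.04 = $45.07
Local income tax: $1,126.69 × 0.02 = $22.53
Federal income tax: $1,126.69 × 0.14 = $157.74
SDI: $1,266.40 × 0.0088 = $11.14
State unemployment insurance (employee share): $1,266.40 × 0.0068 = $8.61
Roth contribution: $42.64
Total deductions = $101.31 + $38.40 + $45.07 + $22.53 + $157.74 + $11.14 + $8.61 + $42.64 = $427.44
Net pay = $1,266.40 − $427.44 = $838.96

$838.96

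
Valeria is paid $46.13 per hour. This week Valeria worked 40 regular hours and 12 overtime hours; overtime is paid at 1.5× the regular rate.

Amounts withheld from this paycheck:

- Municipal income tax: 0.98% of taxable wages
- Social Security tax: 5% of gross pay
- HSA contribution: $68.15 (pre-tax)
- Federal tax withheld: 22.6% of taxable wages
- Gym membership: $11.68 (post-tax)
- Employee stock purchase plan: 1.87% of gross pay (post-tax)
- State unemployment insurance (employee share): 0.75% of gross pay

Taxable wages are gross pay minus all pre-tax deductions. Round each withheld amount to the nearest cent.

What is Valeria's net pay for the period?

$1777.01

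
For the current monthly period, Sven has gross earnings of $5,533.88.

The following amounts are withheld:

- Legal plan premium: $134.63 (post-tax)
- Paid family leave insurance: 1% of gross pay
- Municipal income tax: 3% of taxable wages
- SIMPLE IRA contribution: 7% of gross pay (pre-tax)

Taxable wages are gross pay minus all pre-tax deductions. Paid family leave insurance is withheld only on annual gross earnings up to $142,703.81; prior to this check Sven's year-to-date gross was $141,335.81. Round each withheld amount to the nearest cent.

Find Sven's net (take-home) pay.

$4,843.80

SIMPLE IRA contribution: $5,533.88 × 0.07 = $387.37
Taxable wages = $5,533.88 − $387.37 = $5,146.51
Municipal income tax: $5,146.51 × 0.03 = $154.40
Paid family leave insurance: only $142,703.81 − $141,335.81 = $1,368.00 of this check is subject → $1,368.00 × 0.01 = $13.68
Legal plan premium: $134.63
Total deductions = $387.37 + $154.40 + $13.68 + $134.63 = $690.08
Net pay = $5,533.88 − $690.08 = $4,843.80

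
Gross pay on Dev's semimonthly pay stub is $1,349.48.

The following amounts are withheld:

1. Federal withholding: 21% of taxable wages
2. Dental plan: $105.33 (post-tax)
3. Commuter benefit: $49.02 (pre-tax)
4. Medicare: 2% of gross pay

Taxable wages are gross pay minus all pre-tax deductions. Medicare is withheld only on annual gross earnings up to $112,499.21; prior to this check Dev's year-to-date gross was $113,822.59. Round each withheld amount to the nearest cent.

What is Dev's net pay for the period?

$922.03

Commuter benefit: $49.02
Taxable wages = $1,349.48 − $49.02 = $1,300.46
Federal withholding: $1,300.46 × 0.21 = $273.10
Medicare: annual cap $112,499.21 already reached (YTD $113,822.59), so $0.00
Dental plan: $105.33
Total deductions = $49.02 + $273.10 + $0.00 + $105.33 = $427.45
Net pay = $1,349.48 − $427.45 = $922.03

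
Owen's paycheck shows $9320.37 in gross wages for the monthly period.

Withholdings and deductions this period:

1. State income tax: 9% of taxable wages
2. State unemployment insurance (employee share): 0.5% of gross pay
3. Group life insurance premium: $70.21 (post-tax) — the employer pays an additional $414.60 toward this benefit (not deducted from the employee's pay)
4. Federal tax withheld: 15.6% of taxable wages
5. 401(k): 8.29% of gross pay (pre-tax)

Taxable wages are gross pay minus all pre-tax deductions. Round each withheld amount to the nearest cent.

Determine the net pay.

$6328.17

401(k): $9320.37 × 0.0829 = $772.66
Taxable wages = $9320.37 − $772.66 = $8547.71
State income tax: $8547.71 × 0.09 = $769.29
Federal tax withheld: $8547.71 × 0.156 = $1333.44
State unemployment insurance (employee share): $9320.37 × 0.005 = $46.60
Group life insurance premium: $70.21
(Employer's $414.60 toward group life insurance premium is not withheld from the employee.)
Total deductions = $772.66 + $769.29 + $1333.44 + $46.60 + $70.21 = $2992.20
Net pay = $9320.37 − $2992.20 = $6328.17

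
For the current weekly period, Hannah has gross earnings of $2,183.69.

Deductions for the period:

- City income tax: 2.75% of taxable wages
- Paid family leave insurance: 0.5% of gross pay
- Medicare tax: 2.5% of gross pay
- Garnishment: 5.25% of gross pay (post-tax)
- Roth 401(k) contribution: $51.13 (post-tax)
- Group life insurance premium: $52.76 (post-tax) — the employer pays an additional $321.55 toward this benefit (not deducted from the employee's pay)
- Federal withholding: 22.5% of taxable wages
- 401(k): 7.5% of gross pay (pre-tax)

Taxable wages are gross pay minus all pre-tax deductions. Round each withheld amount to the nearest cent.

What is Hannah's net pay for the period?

401(k): $2,183.69 × 0.075 = $163.78
Taxable wages = $2,183.69 − $163.78 = $2,019.91
Federal withholding: $2,019.91 × 0.225 = $454.48
City income tax: $2,019.91 × 0.0275 = $55.55
Paid family leave insurance: $2,183.69 × 0.005 = $10.92
Medicare tax: $2,183.69 × 0.025 = $54.59
Garnishment: $2,183.69 × 0.0525 = $114.64
Group life insurance premium: $52.76
Roth 401(k) contribution: $51.13
(Employer's $321.55 toward group life insurance premium is not withheld from the employee.)
Total deductions = $163.78 + $454.48 + $55.55 + $10.92 + $54.59 + $114.64 + $52.76 + $51.13 = $957.85
Net pay = $2,183.69 − $957.85 = $1,225.84

$1,225.84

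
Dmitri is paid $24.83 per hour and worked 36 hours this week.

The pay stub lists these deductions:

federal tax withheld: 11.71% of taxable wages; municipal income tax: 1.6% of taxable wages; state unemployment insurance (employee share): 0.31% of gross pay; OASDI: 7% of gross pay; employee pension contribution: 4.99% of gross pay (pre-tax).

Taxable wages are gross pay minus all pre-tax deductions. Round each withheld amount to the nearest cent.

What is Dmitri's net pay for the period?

$670.90

Gross pay: 36 × $24.83 = $893.88
Employee pension contribution: $893.88 × 0.0499 = $44.60
Taxable wages = $893.88 − $44.60 = $849.28
Federal tax withheld: $849.28 × 0.1171 = $99.45
Municipal income tax: $849.28 × 0.016 = $13.59
State unemployment insurance (employee share): $893.88 × 0.0031 = $2.77
OASDI: $893.88 × 0.07 = $62.57
Total deductions = $44.60 + $99.45 + $13.59 + $2.77 + $62.57 = $222.98
Net pay = $893.88 − $222.98 = $670.90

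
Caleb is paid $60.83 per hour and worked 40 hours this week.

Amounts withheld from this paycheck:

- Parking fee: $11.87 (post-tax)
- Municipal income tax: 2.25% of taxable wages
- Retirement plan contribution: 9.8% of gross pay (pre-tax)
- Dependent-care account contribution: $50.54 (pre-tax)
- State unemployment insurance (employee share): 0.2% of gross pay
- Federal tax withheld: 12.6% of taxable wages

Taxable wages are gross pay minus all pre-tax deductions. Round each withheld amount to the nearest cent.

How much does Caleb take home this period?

$1,809.06

Gross pay: 40 × $60.83 = $2,433.20
Dependent-care account contribution: $50.54
Retirement plan contribution: $2,433.20 × 0.098 = $238.45
Pre-tax total = $50.54 + $238.45 = $288.99
Taxable wages = $2,433.20 − $288.99 = $2,144.21
Federal tax withheld: $2,144.21 × 0.126 = $270.17
Municipal income tax: $2,144.21 × 0.0225 = $48.24
State unemployment insurance (employee share): $2,433.20 × 0.002 = $4.87
Parking fee: $11.87
Total deductions = $50.54 + $238.45 + $270.17 + $48.24 + $4.87 + $11.87 = $624.14
Net pay = $2,433.20 − $624.14 = $1,809.06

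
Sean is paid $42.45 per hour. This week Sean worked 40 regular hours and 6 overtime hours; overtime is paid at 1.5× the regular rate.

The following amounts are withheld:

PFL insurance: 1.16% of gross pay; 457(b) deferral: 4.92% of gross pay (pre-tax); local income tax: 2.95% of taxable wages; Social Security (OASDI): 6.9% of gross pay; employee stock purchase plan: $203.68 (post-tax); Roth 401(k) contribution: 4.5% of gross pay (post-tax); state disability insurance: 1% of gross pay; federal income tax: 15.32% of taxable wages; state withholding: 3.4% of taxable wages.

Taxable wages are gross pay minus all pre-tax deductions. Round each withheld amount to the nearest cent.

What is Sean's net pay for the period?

Regular pay: 40 × $42.45 = $1,698.00
Overtime pay: 6 × $42.45 × 1.5 = $382.05
Gross pay = $1,698.00 + $382.05 = $2,080.05
457(b) deferral: $2,080.05 × 0.0492 = $102.34
Taxable wages = $2,080.05 − $102.34 = $1,977.71
State withholding: $1,977.71 × 0.034 = $67.24
Federal income tax: $1,977.71 × 0.1532 = $302.99
Local income tax: $1,977.71 × 0.0295 = $58.34
PFL insurance: $2,080.05 × 0.0116 = $24.13
Social Security (OASDI): $2,080.05 × 0.069 = $143.52
State disability insurance: $2,080.05 × 0.01 = $20.80
Employee stock purchase plan: $203.68
Roth 401(k) contribution: $2,080.05 × 0.045 = $93.60
Total deductions = $102.34 + $67.24 + $302.99 + $58.34 + $24.13 + $143.52 + $20.80 + $203.68 + $93.60 = $1,016.64
Net pay = $2,080.05 − $1,016.64 = $1,063.41

$1,063.41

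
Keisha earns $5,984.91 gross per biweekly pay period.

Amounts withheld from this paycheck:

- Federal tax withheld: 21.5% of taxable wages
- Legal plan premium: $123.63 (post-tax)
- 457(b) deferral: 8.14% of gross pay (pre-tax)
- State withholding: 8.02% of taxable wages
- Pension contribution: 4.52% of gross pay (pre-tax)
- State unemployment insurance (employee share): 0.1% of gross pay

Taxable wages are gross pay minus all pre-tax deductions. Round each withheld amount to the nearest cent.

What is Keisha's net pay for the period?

Pension contribution: $5,984.91 × 0.0452 = $270.52
457(b) deferral: $5,984.91 × 0.0814 = $487.17
Pre-tax total = $270.52 + $487.17 = $757.69
Taxable wages = $5,984.91 − $757.69 = $5,227.22
State withholding: $5,227.22 × 0.0802 = $419.22
Federal tax withheld: $5,227.22 × 0.215 = $1,123.85
State unemployment insurance (employee share): $5,984.91 × 0.001 = $5.98
Legal plan premium: $123.63
Total deductions = $270.52 + $487.17 + $419.22 + $1,123.85 + $5.98 + $123.63 = $2,430.37
Net pay = $5,984.91 − $2,430.37 = $3,554.54

$3,554.54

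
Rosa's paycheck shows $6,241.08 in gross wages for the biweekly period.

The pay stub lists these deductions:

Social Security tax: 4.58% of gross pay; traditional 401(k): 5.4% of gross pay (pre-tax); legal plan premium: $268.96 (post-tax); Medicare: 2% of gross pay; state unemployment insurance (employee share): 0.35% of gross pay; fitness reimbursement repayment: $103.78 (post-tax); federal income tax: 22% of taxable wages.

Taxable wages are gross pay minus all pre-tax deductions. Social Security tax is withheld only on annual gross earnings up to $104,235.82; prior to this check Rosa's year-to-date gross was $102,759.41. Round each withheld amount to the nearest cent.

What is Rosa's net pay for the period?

$4,018.15

Traditional 401(k): $6,241.08 × 0.054 = $337.02
Taxable wages = $6,241.08 − $337.02 = $5,904.06
Federal income tax: $5,904.06 × 0.22 = $1,298.89
Social Security tax: only $104,235.82 − $102,759.41 = $1,476.41 of this check is subject → $1,476.41 × 0.0458 = $67.62
Medicare: $6,241.08 × 0.02 = $124.82
State unemployment insurance (employee share): $6,241.08 × 0.0035 = $21.84
Legal plan premium: $268.96
Fitness reimbursement repayment: $103.78
Total deductions = $337.02 + $1,298.89 + $67.62 + $124.82 + $21.84 + $268.96 + $103.78 = $2,222.93
Net pay = $6,241.08 − $2,222.93 = $4,018.15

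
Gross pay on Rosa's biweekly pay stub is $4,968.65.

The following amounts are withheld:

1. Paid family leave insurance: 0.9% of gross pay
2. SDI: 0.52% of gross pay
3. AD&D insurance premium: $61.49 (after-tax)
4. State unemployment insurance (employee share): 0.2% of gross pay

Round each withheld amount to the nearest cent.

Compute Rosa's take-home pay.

$4,826.66

State unemployment insurance (employee share): $4,968.65 × 0.002 = $9.94
Paid family leave insurance: $4,968.65 × 0.009 = $44.72
SDI: $4,968.65 × 0.0052 = $25.84
AD&D insurance premium: $61.49
Total deductions = $9.94 + $44.72 + $25.84 + $61.49 = $141.99
Net pay = $4,968.65 − $141.99 = $4,826.66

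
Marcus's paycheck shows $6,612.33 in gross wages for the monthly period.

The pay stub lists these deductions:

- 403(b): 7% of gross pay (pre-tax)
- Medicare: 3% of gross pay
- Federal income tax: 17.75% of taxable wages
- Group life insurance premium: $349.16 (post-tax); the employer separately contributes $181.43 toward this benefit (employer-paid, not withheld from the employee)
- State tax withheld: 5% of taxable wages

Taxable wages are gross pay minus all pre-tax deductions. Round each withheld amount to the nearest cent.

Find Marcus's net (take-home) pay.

403(b): $6,612.33 × 0.07 = $462.86
Taxable wages = $6,612.33 − $462.86 = $6,149.47
Federal income tax: $6,149.47 × 0.1775 = $1,091.53
State tax withheld: $6,149.47 × 0.05 = $307.47
Medicare: $6,612.33 × 0.03 = $198.37
Group life insurance premium: $349.16
(Employer's $181.43 toward group life insurance premium is not withheld from the employee.)
Total deductions = $462.86 + $1,091.53 + $307.47 + $198.37 + $349.16 = $2,409.39
Net pay = $6,612.33 − $2,409.39 = $4,202.94

$4,202.94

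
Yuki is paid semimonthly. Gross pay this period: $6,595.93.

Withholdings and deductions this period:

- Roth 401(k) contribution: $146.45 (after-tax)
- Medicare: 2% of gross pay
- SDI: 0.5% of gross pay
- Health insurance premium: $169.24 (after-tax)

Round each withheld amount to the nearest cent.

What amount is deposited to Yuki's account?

$6,115.34

SDI: $6,595.93 × 0.005 = $32.98
Medicare: $6,595.93 × 0.02 = $131.92
Roth 401(k) contribution: $146.45
Health insurance premium: $169.24
Total deductions = $32.98 + $131.92 + $146.45 + $169.24 = $480.59
Net pay = $6,595.93 − $480.59 = $6,115.34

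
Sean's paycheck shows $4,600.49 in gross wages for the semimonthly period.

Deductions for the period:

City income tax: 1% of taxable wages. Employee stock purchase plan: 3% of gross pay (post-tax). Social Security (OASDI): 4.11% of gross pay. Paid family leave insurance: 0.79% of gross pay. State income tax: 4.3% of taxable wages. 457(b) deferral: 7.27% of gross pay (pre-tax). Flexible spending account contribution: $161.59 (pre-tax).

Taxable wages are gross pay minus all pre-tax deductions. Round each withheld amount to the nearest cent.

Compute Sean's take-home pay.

Flexible spending account contribution: $161.59
457(b) deferral: $4,600.49 × 0.0727 = $334.46
Pre-tax total = $161.59 + $334.46 = $496.05
Taxable wages = $4,600.49 − $496.05 = $4,104.44
State income tax: $4,104.44 × 0.043 = $176.49
City income tax: $4,104.44 × 0.01 = $41.04
Paid family leave insurance: $4,600.49 × 0.0079 = $36.34
Social Security (OASDI): $4,600.49 × 0.0411 = $189.08
Employee stock purchase plan: $4,600.49 × 0.03 = $138.01
Total deductions = $161.59 + $334.46 + $176.49 + $41.04 + $36.34 + $189.08 + $138.01 = $1,077.01
Net pay = $4,600.49 − $1,077.01 = $3,523.48

$3,523.48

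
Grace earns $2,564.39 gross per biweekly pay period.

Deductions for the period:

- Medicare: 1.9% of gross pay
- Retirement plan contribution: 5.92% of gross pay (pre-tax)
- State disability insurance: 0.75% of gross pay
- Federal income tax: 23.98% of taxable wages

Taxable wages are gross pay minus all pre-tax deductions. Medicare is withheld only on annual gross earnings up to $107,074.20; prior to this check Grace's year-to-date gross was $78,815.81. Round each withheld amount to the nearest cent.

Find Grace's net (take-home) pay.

Retirement plan contribution: $2,564.39 × 0.0592 = $151.81
Taxable wages = $2,564.39 − $151.81 = $2,412.58
Federal income tax: $2,412.58 × 0.2398 = $578.54
State disability insurance: $2,564.39 × 0.0075 = $19.23
Medicare: cap not yet reached, full $2,564.39 is subject → $2,564.39 × 0.019 = $48.72
Total deductions = $151.81 + $578.54 + $19.23 + $48.72 = $798.30
Net pay = $2,564.39 − $798.30 = $1,766.09

$1,766.09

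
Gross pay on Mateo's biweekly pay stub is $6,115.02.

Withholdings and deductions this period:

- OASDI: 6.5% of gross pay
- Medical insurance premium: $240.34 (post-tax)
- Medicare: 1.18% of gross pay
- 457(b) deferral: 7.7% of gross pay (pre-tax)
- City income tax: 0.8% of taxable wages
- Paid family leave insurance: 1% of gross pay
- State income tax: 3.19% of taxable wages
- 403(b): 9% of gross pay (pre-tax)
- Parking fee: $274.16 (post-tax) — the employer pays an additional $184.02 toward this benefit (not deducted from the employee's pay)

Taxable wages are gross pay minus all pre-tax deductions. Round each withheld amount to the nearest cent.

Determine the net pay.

$3,845.28

403(b): $6,115.02 × 0.09 = $550.35
457(b) deferral: $6,115.02 × 0.077 = $470.86
Pre-tax total = $550.35 + $470.86 = $1,021.21
Taxable wages = $6,115.02 − $1,021.21 = $5,093.81
City income tax: $5,093.81 × 0.008 = $40.75
State income tax: $5,093.81 × 0.0319 = $162.49
OASDI: $6,115.02 × 0.065 = $397.48
Paid family leave insurance: $6,115.02 × 0.01 = $61.15
Medicare: $6,115.02 × 0.0118 = $72.16
Parking fee: $274.16
Medical insurance premium: $240.34
(Employer's $184.02 toward parking fee is not withheld from the employee.)
Total deductions = $550.35 + $470.86 + $40.75 + $162.49 + $397.48 + $61.15 + $72.16 + $274.16 + $240.34 = $2,269.74
Net pay = $6,115.02 − $2,269.74 = $3,845.28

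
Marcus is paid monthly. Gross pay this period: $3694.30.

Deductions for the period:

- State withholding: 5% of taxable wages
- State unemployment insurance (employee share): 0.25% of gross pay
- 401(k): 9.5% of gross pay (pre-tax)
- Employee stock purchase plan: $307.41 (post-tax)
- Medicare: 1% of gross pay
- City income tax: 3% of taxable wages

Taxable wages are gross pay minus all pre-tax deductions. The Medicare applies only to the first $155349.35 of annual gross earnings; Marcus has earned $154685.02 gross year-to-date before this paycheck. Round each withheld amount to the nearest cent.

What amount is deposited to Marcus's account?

$2752.58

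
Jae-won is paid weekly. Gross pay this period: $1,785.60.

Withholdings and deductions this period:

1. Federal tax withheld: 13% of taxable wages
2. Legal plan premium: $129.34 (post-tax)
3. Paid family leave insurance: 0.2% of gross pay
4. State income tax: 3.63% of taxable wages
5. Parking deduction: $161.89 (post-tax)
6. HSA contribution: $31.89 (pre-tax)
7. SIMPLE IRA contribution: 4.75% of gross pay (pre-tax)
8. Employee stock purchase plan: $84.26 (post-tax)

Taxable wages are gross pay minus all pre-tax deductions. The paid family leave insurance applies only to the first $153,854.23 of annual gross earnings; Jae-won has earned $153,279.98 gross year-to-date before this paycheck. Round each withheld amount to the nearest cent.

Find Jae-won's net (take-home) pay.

SIMPLE IRA contribution: $1,785.60 × 0.0475 = $84.82
HSA contribution: $31.89
Pre-tax total = $84.82 + $31.89 = $116.71
Taxable wages = $1,785.60 − $116.71 = $1,668.89
Federal tax withheld: $1,668.89 × 0.13 = $216.96
State income tax: $1,668.89 × 0.0363 = $60.58
Paid family leave insurance: only $153,854.23 − $153,279.98 = $574.25 of this check is subject → $574.25 × 0.002 = $1.15
Legal plan premium: $129.34
Employee stock purchase plan: $84.26
Parking deduction: $161.89
Total deductions = $84.82 + $31.89 + $216.96 + $60.58 + $1.15 + $129.34 + $84.26 + $161.89 = $770.89
Net pay = $1,785.60 − $770.89 = $1,014.71

$1,014.71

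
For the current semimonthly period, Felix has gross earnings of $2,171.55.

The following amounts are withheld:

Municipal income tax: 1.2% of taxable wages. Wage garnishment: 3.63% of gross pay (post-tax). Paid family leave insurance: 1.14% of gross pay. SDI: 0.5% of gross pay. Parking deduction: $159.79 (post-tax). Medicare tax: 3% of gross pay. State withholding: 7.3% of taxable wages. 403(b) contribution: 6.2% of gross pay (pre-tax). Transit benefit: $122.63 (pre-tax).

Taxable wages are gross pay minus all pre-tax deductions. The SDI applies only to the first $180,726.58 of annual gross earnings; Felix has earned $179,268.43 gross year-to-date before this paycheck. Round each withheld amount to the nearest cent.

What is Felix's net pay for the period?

$1,415.75

Transit benefit: $122.63
403(b) contribution: $2,171.55 × 0.062 = $134.64
Pre-tax total = $122.63 + $134.64 = $257.27
Taxable wages = $2,171.55 − $257.27 = $1,914.28
State withholding: $1,914.28 × 0.073 = $139.74
Municipal income tax: $1,914.28 × 0.012 = $22.97
Paid family leave insurance: $2,171.55 × 0.0114 = $24.76
SDI: only $180,726.58 − $179,268.43 = $1,458.15 of this check is subject → $1,458.15 × 0.005 = $7.29
Medicare tax: $2,171.55 × 0.03 = $65.15
Parking deduction: $159.79
Wage garnishment: $2,171.55 × 0.0363 = $78.83
Total deductions = $122.63 + $134.64 + $139.74 + $22.97 + $24.76 + $7.29 + $65.15 + $159.79 + $78.83 = $755.80
Net pay = $2,171.55 − $755.80 = $1,415.75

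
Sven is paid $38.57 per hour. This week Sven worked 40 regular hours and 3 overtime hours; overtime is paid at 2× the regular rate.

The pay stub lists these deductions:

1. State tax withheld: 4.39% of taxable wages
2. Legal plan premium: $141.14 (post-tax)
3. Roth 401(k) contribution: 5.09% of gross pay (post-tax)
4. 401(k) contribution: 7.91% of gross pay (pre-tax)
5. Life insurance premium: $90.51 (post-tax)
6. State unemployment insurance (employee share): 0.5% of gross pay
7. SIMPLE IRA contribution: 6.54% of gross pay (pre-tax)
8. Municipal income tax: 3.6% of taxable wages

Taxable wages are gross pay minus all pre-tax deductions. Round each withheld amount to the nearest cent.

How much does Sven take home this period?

Regular pay: 40 × $38.57 = $1,542.80
Overtime pay: 3 × $38.57 × 2 = $231.42
Gross pay = $1,542.80 + $231.42 = $1,774.22
401(k) contribution: $1,774.22 × 0.0791 = $140.34
SIMPLE IRA contribution: $1,774.22 × 0.0654 = $116.03
Pre-tax total = $140.34 + $116.03 = $256.37
Taxable wages = $1,774.22 − $256.37 = $1,517.85
Municipal income tax: $1,517.85 × 0.036 = $54.64
State tax withheld: $1,517.85 × 0.0439 = $66.63
State unemployment insurance (employee share): $1,774.22 × 0.005 = $8.87
Legal plan premium: $141.14
Life insurance premium: $90.51
Roth 401(k) contribution: $1,774.22 × 0.0509 = $90.31
Total deductions = $140.34 + $116.03 + $54.64 + $66.63 + $8.87 + $141.14 + $90.51 + $90.31 = $708.47
Net pay = $1,774.22 − $708.47 = $1,065.75

$1,065.75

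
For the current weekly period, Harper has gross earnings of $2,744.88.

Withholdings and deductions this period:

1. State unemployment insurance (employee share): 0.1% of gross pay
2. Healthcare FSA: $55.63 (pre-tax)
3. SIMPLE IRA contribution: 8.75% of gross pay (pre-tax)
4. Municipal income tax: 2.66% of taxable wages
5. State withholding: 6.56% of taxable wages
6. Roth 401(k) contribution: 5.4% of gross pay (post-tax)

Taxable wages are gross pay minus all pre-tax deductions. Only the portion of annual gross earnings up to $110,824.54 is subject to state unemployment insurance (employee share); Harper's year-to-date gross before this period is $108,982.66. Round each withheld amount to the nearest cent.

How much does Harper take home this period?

$2,073.20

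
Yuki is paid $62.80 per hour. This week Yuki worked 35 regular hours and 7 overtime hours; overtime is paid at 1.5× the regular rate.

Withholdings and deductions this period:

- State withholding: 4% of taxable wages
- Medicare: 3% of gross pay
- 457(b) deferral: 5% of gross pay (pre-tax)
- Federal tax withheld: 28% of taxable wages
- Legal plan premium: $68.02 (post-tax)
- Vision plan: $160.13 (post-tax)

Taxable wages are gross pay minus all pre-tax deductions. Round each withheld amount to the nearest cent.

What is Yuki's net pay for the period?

Regular pay: 35 × $62.80 = $2,198.00
Overtime pay: 7 × $62.80 × 1.5 = $659.40
Gross pay = $2,198.00 + $659.40 = $2,857.40
457(b) deferral: $2,857.40 × 0.05 = $142.87
Taxable wages = $2,857.40 − $142.87 = $2,714.53
Federal tax withheld: $2,714.53 × 0.28 = $760.07
State withholding: $2,714.53 × 0.04 = $108.58
Medicare: $2,857.40 × 0.03 = $85.72
Legal plan premium: $68.02
Vision plan: $160.13
Total deductions = $142.87 + $760.07 + $108.58 + $85.72 + $68.02 + $160.13 = $1,325.39
Net pay = $2,857.40 − $1,325.39 = $1,532.01

$1,532.01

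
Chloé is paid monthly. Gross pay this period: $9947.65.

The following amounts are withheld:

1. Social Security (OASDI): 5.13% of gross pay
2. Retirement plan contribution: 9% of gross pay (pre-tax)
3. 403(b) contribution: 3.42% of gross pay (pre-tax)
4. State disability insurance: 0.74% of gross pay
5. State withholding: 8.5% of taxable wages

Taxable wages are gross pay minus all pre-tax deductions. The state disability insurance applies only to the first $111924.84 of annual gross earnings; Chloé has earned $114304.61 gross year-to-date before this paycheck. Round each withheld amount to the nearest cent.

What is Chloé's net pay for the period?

$7461.31

403(b) contribution: $9947.65 × 0.0342 = $340.21
Retirement plan contribution: $9947.65 × 0.09 = $895.29
Pre-tax total = $340.21 + $895.29 = $1235.50
Taxable wages = $9947.65 − $1235.50 = $8712.15
State withholding: $8712.15 × 0.085 = $740.53
Social Security (OASDI): $9947.65 × 0.0513 = $510.31
State disability insurance: annual cap $111924.84 already reached (YTD $114304.61), so $0.00
Total deductions = $340.21 + $895.29 + $740.53 + $510.31 + $0.00 = $2486.34
Net pay = $9947.65 − $2486.34 = $7461.31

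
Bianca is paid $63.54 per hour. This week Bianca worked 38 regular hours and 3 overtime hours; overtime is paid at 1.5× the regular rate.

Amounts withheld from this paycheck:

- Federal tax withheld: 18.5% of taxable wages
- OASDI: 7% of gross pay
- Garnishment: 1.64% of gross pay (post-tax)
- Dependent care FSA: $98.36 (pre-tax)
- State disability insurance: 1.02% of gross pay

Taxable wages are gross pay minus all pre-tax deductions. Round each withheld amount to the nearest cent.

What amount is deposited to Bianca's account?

Regular pay: 38 × $63.54 = $2414.52
Overtime pay: 3 × $63.54 × 1.5 = $285.93
Gross pay = $2414.52 + $285.93 = $2700.45
Dependent care FSA: $98.36
Taxable wages = $2700.45 − $98.36 = $2602.09
Federal tax withheld: $2602.09 × 0.185 = $481.39
OASDI: $2700.45 × 0.07 = $189.03
State disability insurance: $2700.45 × 0.0102 = $27.54
Garnishment: $2700.45 × 0.0164 = $44.29
Total deductions = $98.36 + $481.39 + $189.03 + $27.54 + $44.29 = $840.61
Net pay = $2700.45 − $840.61 = $1859.84

$1859.84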